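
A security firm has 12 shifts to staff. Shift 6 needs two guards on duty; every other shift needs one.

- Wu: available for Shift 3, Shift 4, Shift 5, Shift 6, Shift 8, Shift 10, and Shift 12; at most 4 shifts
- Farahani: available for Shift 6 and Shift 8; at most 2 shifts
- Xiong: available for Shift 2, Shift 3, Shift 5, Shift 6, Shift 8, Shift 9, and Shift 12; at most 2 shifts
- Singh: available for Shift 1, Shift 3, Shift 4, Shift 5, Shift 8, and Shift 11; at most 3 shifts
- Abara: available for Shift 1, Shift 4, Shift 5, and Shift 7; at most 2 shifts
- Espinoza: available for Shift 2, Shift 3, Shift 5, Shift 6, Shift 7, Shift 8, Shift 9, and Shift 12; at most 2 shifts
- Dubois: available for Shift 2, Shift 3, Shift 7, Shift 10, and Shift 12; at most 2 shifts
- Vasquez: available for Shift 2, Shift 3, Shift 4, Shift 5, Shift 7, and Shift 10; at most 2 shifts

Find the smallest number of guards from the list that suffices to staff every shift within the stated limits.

13 slots to fill and no one can take more than 4, so at least ⌈13/4⌉ = 4 guards are needed.
Any 4 guards together have capacity at most 4+3+2+2 = 11 < 13 slots, so 4 can never suffice.
Wu, Farahani, Xiong, Singh, and Abara alone can cover everything: Shift 1→Singh, Shift 2→Xiong, Shift 3→Wu, Shift 4→Singh, Shift 5→Abara, Shift 6→Wu+Farahani, Shift 7→Abara, Shift 8→Farahani, Shift 9→Xiong, Shift 10→Wu, Shift 11→Singh, Shift 12→Wu.

5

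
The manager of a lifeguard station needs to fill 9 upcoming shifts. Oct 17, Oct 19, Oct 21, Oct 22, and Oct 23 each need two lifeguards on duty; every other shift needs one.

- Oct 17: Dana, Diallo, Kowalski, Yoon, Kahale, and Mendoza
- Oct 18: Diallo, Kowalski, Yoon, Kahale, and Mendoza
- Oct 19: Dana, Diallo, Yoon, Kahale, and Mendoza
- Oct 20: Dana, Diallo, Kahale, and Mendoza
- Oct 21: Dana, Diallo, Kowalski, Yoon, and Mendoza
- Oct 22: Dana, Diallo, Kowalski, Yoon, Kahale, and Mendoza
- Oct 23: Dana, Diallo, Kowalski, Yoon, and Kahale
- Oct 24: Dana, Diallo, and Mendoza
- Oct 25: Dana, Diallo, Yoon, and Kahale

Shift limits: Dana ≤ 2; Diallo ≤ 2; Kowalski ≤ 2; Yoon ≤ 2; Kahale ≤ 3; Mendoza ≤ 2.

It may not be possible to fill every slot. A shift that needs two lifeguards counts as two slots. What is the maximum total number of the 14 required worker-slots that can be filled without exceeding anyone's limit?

13

Total capacity across all lifeguards is 2+2+2+2+3+2 = 13, and 14 slots are needed, so at most 13 can be filled.
An assignment achieving 13: Oct 17→Kahale+Mendoza, Oct 18→Diallo, Oct 19→Yoon+Kahale, Oct 20→Dana, Oct 21→Kowalski+Yoon, Oct 22→Mendoza, Oct 23→Kowalski+Kahale, Oct 24→Dana, Oct 25→Diallo.
Loads: Dana 2/2, Diallo 2/2, Kowalski 2/2, Yoon 2/2, Kahale 3/3, Mendoza 2/2.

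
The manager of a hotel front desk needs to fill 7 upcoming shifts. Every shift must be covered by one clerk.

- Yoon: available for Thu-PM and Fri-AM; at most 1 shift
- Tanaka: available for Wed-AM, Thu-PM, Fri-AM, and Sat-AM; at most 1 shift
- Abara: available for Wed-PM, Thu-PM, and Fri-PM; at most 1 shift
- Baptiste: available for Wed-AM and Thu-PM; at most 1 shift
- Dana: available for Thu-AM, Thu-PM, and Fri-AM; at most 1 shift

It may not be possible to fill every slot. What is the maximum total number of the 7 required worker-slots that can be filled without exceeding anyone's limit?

Total capacity across all clerks is 1+1+1+1+1 = 5, and 7 slots are needed, so at most 5 can be filled.
An assignment achieving 5: Wed-AM→Baptiste, Wed-PM→Abara, Thu-AM→Dana, Fri-AM→Yoon, Sat-AM→Tanaka.
Loads: Yoon 1/1, Tanaka 1/1, Abara 1/1, Baptiste 1/1, Dana 1/1.

5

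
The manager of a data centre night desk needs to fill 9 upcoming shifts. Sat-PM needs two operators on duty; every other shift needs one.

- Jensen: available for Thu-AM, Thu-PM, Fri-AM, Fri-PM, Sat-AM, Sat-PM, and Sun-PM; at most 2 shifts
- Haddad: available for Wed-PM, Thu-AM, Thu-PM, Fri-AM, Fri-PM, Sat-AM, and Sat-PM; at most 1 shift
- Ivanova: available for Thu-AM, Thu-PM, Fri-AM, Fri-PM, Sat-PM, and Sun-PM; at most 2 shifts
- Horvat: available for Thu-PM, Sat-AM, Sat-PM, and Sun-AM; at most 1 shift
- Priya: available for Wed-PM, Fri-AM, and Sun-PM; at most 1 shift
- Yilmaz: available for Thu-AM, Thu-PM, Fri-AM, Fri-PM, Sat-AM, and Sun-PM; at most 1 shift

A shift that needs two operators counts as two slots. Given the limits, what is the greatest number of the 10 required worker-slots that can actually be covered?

Total capacity across all operators is 2+1+2+1+1+1 = 8, and 10 slots are needed, so at most 8 can be filled.
An assignment achieving 8: Wed-PM→Haddad, Thu-AM→Jensen, Fri-AM→Priya, Fri-PM→Jensen, Sat-AM→Yilmaz, Sat-PM→Ivanova, Sun-AM→Horvat, Sun-PM→Ivanova.
Loads: Jensen 2/2, Haddad 1/1, Ivanova 2/2, Horvat 1/1, Priya 1/1, Yilmaz 1/1.

8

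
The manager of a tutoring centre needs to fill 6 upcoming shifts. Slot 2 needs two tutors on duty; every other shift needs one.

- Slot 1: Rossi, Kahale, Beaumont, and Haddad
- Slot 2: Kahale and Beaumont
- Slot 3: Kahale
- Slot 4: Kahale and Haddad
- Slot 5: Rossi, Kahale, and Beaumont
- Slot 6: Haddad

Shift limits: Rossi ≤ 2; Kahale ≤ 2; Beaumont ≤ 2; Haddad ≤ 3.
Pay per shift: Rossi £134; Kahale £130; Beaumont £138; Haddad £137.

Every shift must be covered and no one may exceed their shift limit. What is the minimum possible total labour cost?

Slot 2 can only be covered by Kahale and Beaumont, so that assignment is forced.
Slot 3 can only be covered by Kahale, so that assignment is forced.
Slot 6 can only be covered by Haddad, so that assignment is forced.
Picking the cheapest available tutor for each shift independently would cost £925, but that ignores the shift limits.
An optimal schedule: Slot 1→Rossi, Slot 2→Kahale+Beaumont, Slot 3→Kahale, Slot 4→Haddad, Slot 5→Rossi, Slot 6→Haddad.
Total: 134 + 130 + 138 + 130 + 137 + 134 + 137 = £940.

£940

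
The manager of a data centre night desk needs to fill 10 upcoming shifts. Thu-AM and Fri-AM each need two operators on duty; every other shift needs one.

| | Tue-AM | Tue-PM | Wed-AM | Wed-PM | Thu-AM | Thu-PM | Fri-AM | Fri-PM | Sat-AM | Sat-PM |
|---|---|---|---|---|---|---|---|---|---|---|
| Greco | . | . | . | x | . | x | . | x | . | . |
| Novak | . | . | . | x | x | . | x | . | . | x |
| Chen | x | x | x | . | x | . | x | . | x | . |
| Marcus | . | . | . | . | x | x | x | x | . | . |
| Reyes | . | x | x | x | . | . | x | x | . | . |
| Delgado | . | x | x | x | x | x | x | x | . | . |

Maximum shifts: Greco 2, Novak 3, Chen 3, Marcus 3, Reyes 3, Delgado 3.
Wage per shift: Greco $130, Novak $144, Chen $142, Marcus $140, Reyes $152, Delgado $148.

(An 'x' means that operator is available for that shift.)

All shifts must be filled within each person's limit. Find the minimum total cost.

$1686

Tue-AM can only be covered by Chen, so that assignment is forced.
Sat-AM can only be covered by Chen, so that assignment is forced.
Sat-PM can only be covered by Novak, so that assignment is forced.
Picking the cheapest available operator for each shift independently would cost $1666, but that ignores the shift limits.
An optimal schedule: Tue-AM→Chen, Tue-PM→Chen, Wed-AM→Delgado, Wed-PM→Greco, Thu-AM→Marcus+Novak, Thu-PM→Greco, Fri-AM→Marcus+Novak, Fri-PM→Marcus, Sat-AM→Chen, Sat-PM→Novak.
Total: 142 + 142 + 148 + 130 + 140 + 144 + 130 + 140 + 144 + 140 + 142 + 144 = $1686.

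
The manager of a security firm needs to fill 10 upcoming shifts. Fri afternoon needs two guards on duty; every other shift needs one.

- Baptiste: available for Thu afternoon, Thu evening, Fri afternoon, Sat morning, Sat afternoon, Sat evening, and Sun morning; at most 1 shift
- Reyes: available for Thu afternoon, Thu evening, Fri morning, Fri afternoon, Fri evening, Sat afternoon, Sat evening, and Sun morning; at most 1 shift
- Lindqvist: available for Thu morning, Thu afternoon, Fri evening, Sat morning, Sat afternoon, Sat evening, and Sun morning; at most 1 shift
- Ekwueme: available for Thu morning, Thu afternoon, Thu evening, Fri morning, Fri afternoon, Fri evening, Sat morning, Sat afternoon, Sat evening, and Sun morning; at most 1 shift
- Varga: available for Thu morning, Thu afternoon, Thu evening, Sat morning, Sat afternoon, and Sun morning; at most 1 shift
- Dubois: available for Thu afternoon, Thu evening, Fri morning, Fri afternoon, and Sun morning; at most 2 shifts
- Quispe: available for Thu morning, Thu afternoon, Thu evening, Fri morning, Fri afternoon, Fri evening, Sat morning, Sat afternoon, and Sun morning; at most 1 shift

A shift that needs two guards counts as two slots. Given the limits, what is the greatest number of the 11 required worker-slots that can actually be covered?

8

Total capacity across all guards is 1+1+1+1+1+2+1 = 8, and 11 slots are needed, so at most 8 can be filled.
An assignment achieving 8: Thu morning→Lindqvist, Thu evening→Dubois, Fri morning→Reyes, Fri afternoon→Dubois+Quispe, Fri evening→Ekwueme, Sat morning→Varga, Sat evening→Baptiste.
Loads: Baptiste 1/1, Reyes 1/1, Lindqvist 1/1, Ekwueme 1/1, Varga 1/1, Dubois 2/2, Quispe 1/1.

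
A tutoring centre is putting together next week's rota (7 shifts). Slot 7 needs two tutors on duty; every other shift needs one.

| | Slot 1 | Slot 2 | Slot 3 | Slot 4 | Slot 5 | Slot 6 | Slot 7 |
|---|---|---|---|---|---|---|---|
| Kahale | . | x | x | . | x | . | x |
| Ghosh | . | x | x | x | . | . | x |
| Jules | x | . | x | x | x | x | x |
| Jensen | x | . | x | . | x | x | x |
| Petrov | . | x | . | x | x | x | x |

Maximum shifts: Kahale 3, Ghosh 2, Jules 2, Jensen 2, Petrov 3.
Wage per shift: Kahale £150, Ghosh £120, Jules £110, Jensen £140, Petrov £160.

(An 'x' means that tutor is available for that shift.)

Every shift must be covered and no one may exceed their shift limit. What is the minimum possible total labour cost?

£1040

Picking the cheapest available tutor for each shift independently would cost £900, but that ignores the shift limits.
An optimal schedule: Slot 1→Jules, Slot 2→Ghosh, Slot 3→Ghosh, Slot 4→Jules, Slot 5→Kahale, Slot 6→Jensen, Slot 7→Jensen+Kahale.
Total: 110 + 120 + 120 + 110 + 150 + 140 + 140 + 150 = £1040.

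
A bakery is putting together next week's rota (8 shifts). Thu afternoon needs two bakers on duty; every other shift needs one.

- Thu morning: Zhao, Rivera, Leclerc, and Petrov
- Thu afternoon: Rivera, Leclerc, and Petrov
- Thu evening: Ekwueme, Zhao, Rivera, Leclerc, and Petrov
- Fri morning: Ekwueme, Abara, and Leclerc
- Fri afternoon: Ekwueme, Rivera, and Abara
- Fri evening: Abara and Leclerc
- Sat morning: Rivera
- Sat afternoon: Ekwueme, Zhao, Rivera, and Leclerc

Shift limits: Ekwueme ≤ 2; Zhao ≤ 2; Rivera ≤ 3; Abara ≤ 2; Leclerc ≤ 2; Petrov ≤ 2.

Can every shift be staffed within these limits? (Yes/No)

Yes

Sat morning can only be covered by Rivera, so that assignment is forced.
One valid schedule: Thu morning→Zhao, Thu afternoon→Rivera+Leclerc, Thu evening→Rivera, Fri morning→Ekwueme, Fri afternoon→Ekwueme, Fri evening→Abara, Sat morning→Rivera, Sat afternoon→Zhao.
Loads: Ekwueme 2/2, Zhao 2/2, Rivera 3/3, Abara 1/2, Leclerc 1/2, Petrov 0/2 — all within limits.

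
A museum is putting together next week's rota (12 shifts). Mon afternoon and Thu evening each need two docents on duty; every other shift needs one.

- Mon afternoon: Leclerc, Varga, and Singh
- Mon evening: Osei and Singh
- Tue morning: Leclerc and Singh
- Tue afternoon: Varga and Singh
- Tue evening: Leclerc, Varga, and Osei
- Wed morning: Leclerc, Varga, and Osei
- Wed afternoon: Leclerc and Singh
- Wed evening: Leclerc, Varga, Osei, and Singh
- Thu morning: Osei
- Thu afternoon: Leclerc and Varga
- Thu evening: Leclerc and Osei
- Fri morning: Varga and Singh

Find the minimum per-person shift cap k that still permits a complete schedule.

4

With 4 docents and 14 worker-slots to fill, someone must work at least ⌈14/4⌉ = 4 shifts, so k ≥ 4.
k = 4 works: Mon afternoon→Varga+Singh, Mon evening→Osei, Tue morning→Leclerc, Tue afternoon→Varga, Tue evening→Varga, Wed morning→Osei, Wed afternoon→Leclerc, Wed evening→Singh, Thu morning→Osei, Thu afternoon→Leclerc, Thu evening→Leclerc+Osei, Fri morning→Varga.
Loads: Leclerc 4, Varga 4, Osei 4, Singh 2 — all ≤ 4.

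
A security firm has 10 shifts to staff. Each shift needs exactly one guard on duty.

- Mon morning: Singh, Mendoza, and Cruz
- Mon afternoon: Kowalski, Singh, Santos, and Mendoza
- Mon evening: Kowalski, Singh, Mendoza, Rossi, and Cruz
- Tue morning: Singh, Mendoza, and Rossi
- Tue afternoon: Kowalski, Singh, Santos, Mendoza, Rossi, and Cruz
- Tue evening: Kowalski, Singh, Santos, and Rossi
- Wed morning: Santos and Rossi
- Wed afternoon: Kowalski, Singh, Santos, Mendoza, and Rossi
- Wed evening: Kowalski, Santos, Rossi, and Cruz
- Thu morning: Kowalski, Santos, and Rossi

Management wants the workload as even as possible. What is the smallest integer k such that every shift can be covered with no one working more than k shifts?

With 6 guards and 10 worker-slots to fill, someone must work at least ⌈10/6⌉ = 2 shifts, so k ≥ 2.
k = 2 works: Mon morning→Singh, Mon afternoon→Kowalski, Mon evening→Mendoza, Tue morning→Singh, Tue afternoon→Rossi, Tue evening→Santos, Wed morning→Santos, Wed afternoon→Mendoza, Wed evening→Rossi, Thu morning→Kowalski.
Loads: Kowalski 2, Singh 2, Santos 2, Mendoza 2, Rossi 2, Cruz 0 — all ≤ 2.

2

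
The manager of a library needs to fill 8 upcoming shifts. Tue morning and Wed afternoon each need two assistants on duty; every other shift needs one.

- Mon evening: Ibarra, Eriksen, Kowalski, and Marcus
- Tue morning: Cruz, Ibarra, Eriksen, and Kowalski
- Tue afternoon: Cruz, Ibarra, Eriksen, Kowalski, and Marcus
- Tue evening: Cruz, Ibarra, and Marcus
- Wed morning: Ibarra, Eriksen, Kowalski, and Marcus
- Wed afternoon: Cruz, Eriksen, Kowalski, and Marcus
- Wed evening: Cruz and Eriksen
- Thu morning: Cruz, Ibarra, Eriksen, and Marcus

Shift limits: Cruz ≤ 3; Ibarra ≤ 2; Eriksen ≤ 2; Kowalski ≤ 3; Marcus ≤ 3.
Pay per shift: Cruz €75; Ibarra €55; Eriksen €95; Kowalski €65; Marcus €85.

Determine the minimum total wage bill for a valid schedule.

€700

Picking the cheapest available assistant for each shift independently would cost €610, but that ignores the shift limits.
An optimal schedule: Mon evening→Ibarra, Tue morning→Kowalski+Cruz, Tue afternoon→Marcus, Tue evening→Ibarra, Wed morning→Kowalski, Wed afternoon→Kowalski+Marcus, Wed evening→Cruz, Thu morning→Cruz.
Total: 55 + 65 + 75 + 85 + 55 + 65 + 65 + 85 + 75 + 75 = €700.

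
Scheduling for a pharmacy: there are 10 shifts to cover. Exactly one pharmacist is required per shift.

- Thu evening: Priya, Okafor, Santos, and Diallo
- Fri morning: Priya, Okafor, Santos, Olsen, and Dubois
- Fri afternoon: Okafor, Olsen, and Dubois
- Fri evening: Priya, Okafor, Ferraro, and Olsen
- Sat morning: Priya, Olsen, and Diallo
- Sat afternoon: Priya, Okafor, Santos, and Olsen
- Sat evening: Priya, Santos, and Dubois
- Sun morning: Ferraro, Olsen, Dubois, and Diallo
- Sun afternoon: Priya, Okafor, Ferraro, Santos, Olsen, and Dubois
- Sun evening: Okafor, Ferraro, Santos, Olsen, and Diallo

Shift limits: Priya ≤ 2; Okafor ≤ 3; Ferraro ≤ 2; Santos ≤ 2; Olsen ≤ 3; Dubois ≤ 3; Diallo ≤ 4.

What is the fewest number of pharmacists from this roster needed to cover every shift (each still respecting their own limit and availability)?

3

10 slots to fill and no one can take more than 4, so at least ⌈10/4⌉ = 3 pharmacists are needed.
Okafor, Dubois, and Diallo alone can cover everything: Thu evening→Diallo, Fri morning→Okafor, Fri afternoon→Dubois, Fri evening→Okafor, Sat morning→Diallo, Sat afternoon→Okafor, Sat evening→Dubois, Sun morning→Diallo, Sun afternoon→Dubois, Sun evening→Diallo.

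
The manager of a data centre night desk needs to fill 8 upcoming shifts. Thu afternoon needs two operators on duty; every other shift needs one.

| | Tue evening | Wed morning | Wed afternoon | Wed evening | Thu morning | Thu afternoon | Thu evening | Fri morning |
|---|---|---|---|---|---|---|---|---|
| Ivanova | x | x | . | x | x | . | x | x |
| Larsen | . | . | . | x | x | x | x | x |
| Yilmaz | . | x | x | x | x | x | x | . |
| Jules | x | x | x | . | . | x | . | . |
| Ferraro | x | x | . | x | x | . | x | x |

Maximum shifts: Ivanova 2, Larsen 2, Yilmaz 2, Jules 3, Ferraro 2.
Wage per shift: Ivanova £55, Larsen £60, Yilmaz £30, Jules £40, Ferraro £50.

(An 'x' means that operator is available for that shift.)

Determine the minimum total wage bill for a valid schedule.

£390

Picking the cheapest available operator for each shift independently would cost £310, but that ignores the shift limits.
An optimal schedule: Tue evening→Jules, Wed morning→Jules, Wed afternoon→Yilmaz, Wed evening→Ferraro, Thu morning→Ivanova, Thu afternoon→Yilmaz+Jules, Thu evening→Ivanova, Fri morning→Ferraro.
Total: 40 + 40 + 30 + 50 + 55 + 30 + 40 + 55 + 50 = £390.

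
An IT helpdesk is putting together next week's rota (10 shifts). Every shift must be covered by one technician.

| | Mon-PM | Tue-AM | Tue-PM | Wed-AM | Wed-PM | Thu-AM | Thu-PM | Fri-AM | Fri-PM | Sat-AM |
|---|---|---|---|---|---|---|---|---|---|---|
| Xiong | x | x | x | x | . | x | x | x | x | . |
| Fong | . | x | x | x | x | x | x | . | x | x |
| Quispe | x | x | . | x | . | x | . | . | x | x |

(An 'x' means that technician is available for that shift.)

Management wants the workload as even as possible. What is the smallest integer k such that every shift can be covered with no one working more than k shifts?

With 3 technicians and 10 worker-slots to fill, someone must work at least ⌈10/3⌉ = 4 shifts, so k ≥ 4.
k = 4 works: Mon-PM→Xiong, Tue-AM→Fong, Tue-PM→Xiong, Wed-AM→Fong, Wed-PM→Fong, Thu-AM→Quispe, Thu-PM→Xiong, Fri-AM→Xiong, Fri-PM→Quispe, Sat-AM→Fong.
Loads: Xiong 4, Fong 4, Quispe 2 — all ≤ 4.

4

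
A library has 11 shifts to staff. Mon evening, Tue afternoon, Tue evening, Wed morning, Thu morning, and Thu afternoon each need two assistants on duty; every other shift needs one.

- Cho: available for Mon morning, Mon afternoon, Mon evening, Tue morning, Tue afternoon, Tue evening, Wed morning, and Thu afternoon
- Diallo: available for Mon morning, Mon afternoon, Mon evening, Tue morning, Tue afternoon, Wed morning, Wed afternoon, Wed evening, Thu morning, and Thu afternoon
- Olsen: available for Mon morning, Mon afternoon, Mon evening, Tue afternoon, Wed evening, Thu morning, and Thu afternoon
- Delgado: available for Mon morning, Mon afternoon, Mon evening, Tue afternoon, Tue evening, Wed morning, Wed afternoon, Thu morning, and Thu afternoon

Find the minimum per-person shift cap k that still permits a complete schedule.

5

With 4 assistants and 17 worker-slots to fill, someone must work at least ⌈17/4⌉ = 5 shifts, so k ≥ 5.
k = 5 works: Mon morning→Cho, Mon afternoon→Cho, Mon evening→Diallo+Olsen, Tue morning→Cho, Tue afternoon→Olsen+Delgado, Tue evening→Cho+Delgado, Wed morning→Cho+Diallo, Wed afternoon→Diallo, Wed evening→Diallo, Thu morning→Diallo+Olsen, Thu afternoon→Olsen+Delgado.
Loads: Cho 5, Diallo 5, Olsen 4, Delgado 3 — all ≤ 5.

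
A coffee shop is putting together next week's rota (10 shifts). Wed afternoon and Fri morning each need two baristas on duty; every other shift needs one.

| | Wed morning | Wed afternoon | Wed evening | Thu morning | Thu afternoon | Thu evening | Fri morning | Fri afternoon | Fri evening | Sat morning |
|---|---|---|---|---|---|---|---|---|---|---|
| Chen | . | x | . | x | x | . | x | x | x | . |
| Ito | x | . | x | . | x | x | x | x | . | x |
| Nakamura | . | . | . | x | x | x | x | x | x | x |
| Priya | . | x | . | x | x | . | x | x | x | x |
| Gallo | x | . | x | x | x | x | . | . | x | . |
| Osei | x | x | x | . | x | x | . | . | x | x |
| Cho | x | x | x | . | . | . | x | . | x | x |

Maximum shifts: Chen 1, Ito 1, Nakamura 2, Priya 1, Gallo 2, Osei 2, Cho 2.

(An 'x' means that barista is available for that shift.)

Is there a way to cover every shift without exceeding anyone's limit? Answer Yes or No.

Total capacity is 1+1+2+1+2+2+2 = 11 but 12 worker-slots are needed — infeasible.

No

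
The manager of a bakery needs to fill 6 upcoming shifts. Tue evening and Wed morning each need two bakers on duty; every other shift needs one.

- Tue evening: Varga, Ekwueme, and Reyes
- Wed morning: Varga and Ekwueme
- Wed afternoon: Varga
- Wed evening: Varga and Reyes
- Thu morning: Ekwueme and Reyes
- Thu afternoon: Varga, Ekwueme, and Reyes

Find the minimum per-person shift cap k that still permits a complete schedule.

3

With 3 bakers and 8 worker-slots to fill, someone must work at least ⌈8/3⌉ = 3 shifts, so k ≥ 3.
k = 3 works: Tue evening→Ekwueme+Reyes, Wed morning→Varga+Ekwueme, Wed afternoon→Varga, Wed evening→Varga, Thu morning→Ekwueme, Thu afternoon→Reyes.
Loads: Varga 3, Ekwueme 3, Reyes 2 — all ≤ 3.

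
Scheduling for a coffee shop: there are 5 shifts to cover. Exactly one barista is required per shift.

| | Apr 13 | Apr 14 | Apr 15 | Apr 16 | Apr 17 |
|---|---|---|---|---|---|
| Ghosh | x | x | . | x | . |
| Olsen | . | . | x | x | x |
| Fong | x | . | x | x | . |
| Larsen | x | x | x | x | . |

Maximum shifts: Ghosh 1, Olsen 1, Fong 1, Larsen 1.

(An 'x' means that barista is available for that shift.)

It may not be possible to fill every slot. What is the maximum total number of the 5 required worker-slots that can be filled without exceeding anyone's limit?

Total capacity across all baristas is 1+1+1+1 = 4, and 5 slots are needed, so at most 4 can be filled.
An assignment achieving 4: Apr 13→Fong, Apr 14→Ghosh, Apr 15→Larsen, Apr 17→Olsen.
Loads: Ghosh 1/1, Olsen 1/1, Fong 1/1, Larsen 1/1.

4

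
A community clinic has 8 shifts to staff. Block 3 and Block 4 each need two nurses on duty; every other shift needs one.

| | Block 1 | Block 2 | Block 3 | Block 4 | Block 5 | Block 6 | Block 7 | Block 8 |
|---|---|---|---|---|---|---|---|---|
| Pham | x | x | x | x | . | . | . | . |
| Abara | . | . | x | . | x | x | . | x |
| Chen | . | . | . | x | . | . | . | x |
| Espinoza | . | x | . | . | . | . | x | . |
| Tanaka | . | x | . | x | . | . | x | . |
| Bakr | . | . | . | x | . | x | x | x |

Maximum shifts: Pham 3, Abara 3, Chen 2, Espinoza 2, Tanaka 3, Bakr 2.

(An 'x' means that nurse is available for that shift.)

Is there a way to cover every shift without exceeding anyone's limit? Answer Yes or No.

Block 1 can only be covered by Pham, so that assignment is forced.
Block 3 can only be covered by Pham and Abara, so that assignment is forced.
Block 5 can only be covered by Abara, so that assignment is forced.
One valid schedule: Block 1→Pham, Block 2→Pham, Block 3→Pham+Abara, Block 4→Chen+Tanaka, Block 5→Abara, Block 6→Abara, Block 7→Espinoza, Block 8→Chen.
Loads: Pham 3/3, Abara 3/3, Chen 2/2, Espinoza 1/2, Tanaka 1/3, Bakr 0/2 — all within limits.

Yes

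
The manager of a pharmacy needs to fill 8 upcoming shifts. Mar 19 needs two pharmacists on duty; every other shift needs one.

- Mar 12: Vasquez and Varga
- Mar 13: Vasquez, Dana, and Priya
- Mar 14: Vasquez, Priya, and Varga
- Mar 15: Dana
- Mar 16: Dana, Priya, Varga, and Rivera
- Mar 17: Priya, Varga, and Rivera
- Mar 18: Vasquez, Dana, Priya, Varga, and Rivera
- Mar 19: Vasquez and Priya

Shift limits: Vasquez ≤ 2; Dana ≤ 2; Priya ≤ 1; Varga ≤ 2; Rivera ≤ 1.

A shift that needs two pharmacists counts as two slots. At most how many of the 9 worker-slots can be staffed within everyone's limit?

8

Total capacity across all pharmacists is 2+2+1+2+1 = 8, and 9 slots are needed, so at most 8 can be filled.
An assignment achieving 8: Mar 12→Vasquez, Mar 13→Dana, Mar 14→Varga, Mar 15→Dana, Mar 16→Rivera, Mar 17→Varga, Mar 19→Vasquez+Priya.
Loads: Vasquez 2/2, Dana 2/2, Priya 1/1, Varga 2/2, Rivera 1/1.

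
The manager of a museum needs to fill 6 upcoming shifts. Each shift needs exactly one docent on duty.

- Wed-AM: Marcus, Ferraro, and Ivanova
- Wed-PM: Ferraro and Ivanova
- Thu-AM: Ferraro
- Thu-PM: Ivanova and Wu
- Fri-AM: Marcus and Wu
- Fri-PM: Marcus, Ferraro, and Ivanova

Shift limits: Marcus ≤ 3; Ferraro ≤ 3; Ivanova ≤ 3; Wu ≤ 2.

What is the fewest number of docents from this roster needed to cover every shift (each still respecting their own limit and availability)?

6 slots to fill and no one can take more than 3, so at least ⌈6/3⌉ = 2 docents are needed.
No set of 2 docents can cover every shift (each such set leaves at least one shift with no one available or exceeds a cap).
Marcus, Ferraro, and Ivanova alone can cover everything: Wed-AM→Marcus, Wed-PM→Ferraro, Thu-AM→Ferraro, Thu-PM→Ivanova, Fri-AM→Marcus, Fri-PM→Marcus.

3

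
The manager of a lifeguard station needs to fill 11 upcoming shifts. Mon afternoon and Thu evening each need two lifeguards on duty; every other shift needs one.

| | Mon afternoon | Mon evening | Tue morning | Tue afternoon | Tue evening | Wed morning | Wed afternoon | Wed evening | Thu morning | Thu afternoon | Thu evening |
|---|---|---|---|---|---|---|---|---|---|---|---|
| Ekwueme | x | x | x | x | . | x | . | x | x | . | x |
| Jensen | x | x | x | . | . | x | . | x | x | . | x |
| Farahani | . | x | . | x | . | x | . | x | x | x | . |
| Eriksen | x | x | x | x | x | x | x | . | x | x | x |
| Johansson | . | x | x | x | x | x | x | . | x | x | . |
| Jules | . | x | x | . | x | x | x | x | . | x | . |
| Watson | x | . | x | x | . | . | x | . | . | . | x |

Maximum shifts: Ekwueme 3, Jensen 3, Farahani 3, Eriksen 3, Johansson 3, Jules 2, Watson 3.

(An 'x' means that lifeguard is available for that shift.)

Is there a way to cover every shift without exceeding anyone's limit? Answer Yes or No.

Yes

One valid schedule: Mon afternoon→Jensen+Eriksen, Mon evening→Jensen, Tue morning→Johansson, Tue afternoon→Ekwueme, Tue evening→Eriksen, Wed morning→Farahani, Wed afternoon→Eriksen, Wed evening→Ekwueme, Thu morning→Ekwueme, Thu afternoon→Farahani, Thu evening→Jensen+Watson.
Loads: Ekwueme 3/3, Jensen 3/3, Farahani 2/3, Eriksen 3/3, Johansson 1/3, Jules 0/2, Watson 1/3 — all within limits.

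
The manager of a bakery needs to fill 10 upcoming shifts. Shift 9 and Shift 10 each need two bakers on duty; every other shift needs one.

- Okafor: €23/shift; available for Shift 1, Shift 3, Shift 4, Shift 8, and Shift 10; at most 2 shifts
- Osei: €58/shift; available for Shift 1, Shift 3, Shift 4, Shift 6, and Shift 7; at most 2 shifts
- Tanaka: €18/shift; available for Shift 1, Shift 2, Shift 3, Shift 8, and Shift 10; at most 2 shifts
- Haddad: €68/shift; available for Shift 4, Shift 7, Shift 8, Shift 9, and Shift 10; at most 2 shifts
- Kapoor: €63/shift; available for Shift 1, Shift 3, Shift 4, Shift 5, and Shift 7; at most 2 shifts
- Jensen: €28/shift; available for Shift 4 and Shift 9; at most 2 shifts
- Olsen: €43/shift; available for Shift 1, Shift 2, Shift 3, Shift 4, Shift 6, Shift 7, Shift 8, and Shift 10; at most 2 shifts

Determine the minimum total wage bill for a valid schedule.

Shift 5 can only be covered by Kapoor, so that assignment is forced.
Shift 9 can only be covered by Haddad and Jensen, so that assignment is forced.
Picking the cheapest available baker for each shift independently would cost €381, but that ignores the shift limits.
An optimal schedule: Shift 1→Osei, Shift 2→Tanaka, Shift 3→Osei, Shift 4→Jensen, Shift 5→Kapoor, Shift 6→Olsen, Shift 7→Olsen, Shift 8→Okafor, Shift 9→Jensen+Haddad, Shift 10→Tanaka+Okafor.
Total: 58 + 18 + 58 + 28 + 63 + 43 + 43 + 23 + 28 + 68 + 18 + 23 = €471.

€471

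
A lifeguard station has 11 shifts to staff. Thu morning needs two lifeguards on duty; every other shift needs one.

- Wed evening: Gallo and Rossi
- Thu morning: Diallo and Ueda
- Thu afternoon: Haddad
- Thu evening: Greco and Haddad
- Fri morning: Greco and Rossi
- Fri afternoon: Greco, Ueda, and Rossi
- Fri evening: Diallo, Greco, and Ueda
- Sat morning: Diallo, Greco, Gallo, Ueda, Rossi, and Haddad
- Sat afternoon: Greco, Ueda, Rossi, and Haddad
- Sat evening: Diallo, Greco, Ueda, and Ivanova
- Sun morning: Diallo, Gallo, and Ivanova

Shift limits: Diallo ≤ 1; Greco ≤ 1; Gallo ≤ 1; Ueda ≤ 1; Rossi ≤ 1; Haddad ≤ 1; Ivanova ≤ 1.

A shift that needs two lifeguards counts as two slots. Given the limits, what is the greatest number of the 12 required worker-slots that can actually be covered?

Total capacity across all lifeguards is 1+1+1+1+1+1+1 = 7, and 12 slots are needed, so at most 7 can be filled.
An assignment achieving 7: Wed evening→Gallo, Thu morning→Diallo+Ueda, Thu afternoon→Haddad, Thu evening→Greco, Fri morning→Rossi, Sun morning→Ivanova.
Loads: Diallo 1/1, Greco 1/1, Gallo 1/1, Ueda 1/1, Rossi 1/1, Haddad 1/1, Ivanova 1/1.

7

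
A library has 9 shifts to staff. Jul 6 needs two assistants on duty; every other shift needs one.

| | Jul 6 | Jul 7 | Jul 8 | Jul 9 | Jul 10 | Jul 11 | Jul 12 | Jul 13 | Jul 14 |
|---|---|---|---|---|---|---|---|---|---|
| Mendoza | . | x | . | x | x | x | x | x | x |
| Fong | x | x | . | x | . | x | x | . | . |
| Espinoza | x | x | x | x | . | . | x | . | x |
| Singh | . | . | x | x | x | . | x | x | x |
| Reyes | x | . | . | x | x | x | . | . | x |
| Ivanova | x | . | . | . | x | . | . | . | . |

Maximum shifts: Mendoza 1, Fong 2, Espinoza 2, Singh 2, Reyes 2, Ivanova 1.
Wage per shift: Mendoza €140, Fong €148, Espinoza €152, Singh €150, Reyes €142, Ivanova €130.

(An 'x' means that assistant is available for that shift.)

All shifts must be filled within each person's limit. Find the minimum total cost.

Picking the cheapest available assistant for each shift independently would cost €1392, but that ignores the shift limits.
An optimal schedule: Jul 6→Reyes+Ivanova, Jul 7→Fong, Jul 8→Espinoza, Jul 9→Reyes, Jul 10→Singh, Jul 11→Fong, Jul 12→Espinoza, Jul 13→Mendoza, Jul 14→Singh.
Total: 142 + 130 + 148 + 152 + 142 + 150 + 148 + 152 + 140 + 150 = €1454.

€1454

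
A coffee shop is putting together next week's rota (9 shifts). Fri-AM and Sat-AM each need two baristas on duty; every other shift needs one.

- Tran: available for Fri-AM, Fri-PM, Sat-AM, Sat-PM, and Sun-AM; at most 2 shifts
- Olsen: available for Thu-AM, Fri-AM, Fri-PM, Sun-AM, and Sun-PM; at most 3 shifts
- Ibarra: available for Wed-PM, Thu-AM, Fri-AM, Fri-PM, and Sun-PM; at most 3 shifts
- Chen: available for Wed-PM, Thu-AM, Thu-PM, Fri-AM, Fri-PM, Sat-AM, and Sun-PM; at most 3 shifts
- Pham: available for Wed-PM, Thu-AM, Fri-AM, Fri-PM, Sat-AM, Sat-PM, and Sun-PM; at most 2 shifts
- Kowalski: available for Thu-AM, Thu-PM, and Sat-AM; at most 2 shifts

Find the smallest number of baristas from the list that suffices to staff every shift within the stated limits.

4

11 slots to fill and no one can take more than 3, so at least ⌈11/3⌉ = 4 baristas are needed.
Tran, Olsen, Ibarra, and Chen alone can cover everything: Wed-PM→Ibarra, Thu-AM→Olsen, Thu-PM→Chen, Fri-AM→Ibarra+Chen, Fri-PM→Ibarra, Sat-AM→Tran+Chen, Sat-PM→Tran, Sun-AM→Olsen, Sun-PM→Olsen.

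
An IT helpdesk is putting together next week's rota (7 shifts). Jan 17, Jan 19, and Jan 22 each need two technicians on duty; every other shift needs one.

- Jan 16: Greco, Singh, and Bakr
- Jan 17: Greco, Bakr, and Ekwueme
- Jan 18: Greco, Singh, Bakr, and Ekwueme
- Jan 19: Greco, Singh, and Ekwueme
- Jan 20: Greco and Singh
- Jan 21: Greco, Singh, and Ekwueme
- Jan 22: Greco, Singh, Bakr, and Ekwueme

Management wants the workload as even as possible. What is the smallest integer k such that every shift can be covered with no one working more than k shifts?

With 4 technicians and 10 worker-slots to fill, someone must work at least ⌈10/4⌉ = 3 shifts, so k ≥ 3.
k = 3 works: Jan 16→Greco, Jan 17→Greco+Bakr, Jan 18→Singh, Jan 19→Singh+Ekwueme, Jan 20→Greco, Jan 21→Singh, Jan 22→Bakr+Ekwueme.
Loads: Greco 3, Singh 3, Bakr 2, Ekwueme 2 — all ≤ 3.

3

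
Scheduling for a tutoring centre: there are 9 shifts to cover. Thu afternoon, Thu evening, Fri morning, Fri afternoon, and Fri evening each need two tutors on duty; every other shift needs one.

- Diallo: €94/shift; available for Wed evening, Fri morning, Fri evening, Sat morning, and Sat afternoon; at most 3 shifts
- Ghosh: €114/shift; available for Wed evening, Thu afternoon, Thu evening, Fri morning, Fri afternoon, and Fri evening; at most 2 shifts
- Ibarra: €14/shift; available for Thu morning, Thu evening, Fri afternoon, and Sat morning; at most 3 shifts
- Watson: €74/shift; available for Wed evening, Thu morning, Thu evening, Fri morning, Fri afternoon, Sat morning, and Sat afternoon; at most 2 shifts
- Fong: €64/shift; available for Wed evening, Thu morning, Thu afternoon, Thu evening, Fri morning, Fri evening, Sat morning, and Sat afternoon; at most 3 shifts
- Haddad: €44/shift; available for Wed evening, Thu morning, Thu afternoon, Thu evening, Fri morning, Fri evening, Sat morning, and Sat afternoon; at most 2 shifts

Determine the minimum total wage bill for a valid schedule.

Picking the cheapest available tutor for each shift independently would cost €586, but that ignores the shift limits.
An optimal schedule: Wed evening→Fong, Thu morning→Ibarra, Thu afternoon→Haddad+Fong, Thu evening→Ibarra+Watson, Fri morning→Diallo+Ghosh, Fri afternoon→Ibarra+Watson, Fri evening→Fong+Diallo, Sat morning→Diallo, Sat afternoon→Haddad.
Total: 64 + 14 + 44 + 64 + 14 + 74 + 94 + 114 + 14 + 74 + 64 + 94 + 94 + 44 = €866.

€866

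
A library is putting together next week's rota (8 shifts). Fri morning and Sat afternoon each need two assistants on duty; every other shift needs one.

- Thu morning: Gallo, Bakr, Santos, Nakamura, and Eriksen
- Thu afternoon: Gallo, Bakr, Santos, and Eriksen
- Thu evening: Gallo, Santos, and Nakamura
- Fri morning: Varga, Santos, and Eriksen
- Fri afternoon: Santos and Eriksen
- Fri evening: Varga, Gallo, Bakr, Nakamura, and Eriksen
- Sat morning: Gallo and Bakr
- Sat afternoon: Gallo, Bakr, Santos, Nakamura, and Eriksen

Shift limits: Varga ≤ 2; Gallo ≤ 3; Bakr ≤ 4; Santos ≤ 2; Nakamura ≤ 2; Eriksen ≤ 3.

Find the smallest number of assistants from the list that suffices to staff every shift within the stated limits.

4

10 slots to fill and no one can take more than 4, so at least ⌈10/4⌉ = 3 assistants are needed.
No set of 3 assistants can cover every shift (each such set leaves at least one shift with no one available or exceeds a cap).
Varga, Gallo, Bakr, and Santos alone can cover everything: Thu morning→Bakr, Thu afternoon→Bakr, Thu evening→Gallo, Fri morning→Varga+Santos, Fri afternoon→Santos, Fri evening→Varga, Sat morning→Gallo, Sat afternoon→Gallo+Bakr.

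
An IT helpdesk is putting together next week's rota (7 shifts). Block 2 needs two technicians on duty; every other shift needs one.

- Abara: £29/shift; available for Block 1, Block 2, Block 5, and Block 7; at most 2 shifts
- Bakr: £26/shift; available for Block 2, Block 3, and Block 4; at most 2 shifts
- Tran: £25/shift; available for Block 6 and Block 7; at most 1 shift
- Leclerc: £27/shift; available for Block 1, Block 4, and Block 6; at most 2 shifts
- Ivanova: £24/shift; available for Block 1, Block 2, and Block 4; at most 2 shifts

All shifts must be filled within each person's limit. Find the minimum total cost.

Block 3 can only be covered by Bakr, so that assignment is forced.
Block 5 can only be covered by Abara, so that assignment is forced.
Picking the cheapest available technician for each shift independently would cost £203, but that ignores the shift limits.
An optimal schedule: Block 1→Ivanova, Block 2→Ivanova+Bakr, Block 3→Bakr, Block 4→Leclerc, Block 5→Abara, Block 6→Leclerc, Block 7→Tran.
Total: 24 + 24 + 26 + 26 + 27 + 29 + 27 + 25 = £208.

£208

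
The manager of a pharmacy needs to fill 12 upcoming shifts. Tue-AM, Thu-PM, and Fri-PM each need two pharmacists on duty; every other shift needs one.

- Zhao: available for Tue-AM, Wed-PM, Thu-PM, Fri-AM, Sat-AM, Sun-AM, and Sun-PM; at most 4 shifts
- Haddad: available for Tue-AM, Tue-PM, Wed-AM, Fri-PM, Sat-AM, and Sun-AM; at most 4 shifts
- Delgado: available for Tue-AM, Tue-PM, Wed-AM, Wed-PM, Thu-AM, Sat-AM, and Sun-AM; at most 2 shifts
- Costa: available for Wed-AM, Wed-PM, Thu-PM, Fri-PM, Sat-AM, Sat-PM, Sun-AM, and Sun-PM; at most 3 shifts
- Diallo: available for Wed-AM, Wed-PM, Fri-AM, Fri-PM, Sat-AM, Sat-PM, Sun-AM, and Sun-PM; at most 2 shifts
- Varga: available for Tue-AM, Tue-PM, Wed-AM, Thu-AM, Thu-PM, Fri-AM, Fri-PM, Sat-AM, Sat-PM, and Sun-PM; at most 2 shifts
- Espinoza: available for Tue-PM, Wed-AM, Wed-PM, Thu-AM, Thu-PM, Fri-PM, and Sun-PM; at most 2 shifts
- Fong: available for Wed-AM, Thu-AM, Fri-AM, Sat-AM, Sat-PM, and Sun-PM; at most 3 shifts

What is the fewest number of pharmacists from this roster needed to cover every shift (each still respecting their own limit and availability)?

15 slots to fill and no one can take more than 4, so at least ⌈15/4⌉ = 4 pharmacists are needed.
Any 4 pharmacists together have capacity at most 4+4+3+3 = 14 < 15 slots, so 4 can never suffice.
Zhao, Haddad, Delgado, Costa, and Diallo alone can cover everything: Tue-AM→Zhao+Haddad, Tue-PM→Haddad, Wed-AM→Haddad, Wed-PM→Delgado, Thu-AM→Delgado, Thu-PM→Zhao+Costa, Fri-AM→Zhao, Fri-PM→Haddad+Costa, Sat-AM→Diallo, Sat-PM→Costa, Sun-AM→Diallo, Sun-PM→Zhao.

5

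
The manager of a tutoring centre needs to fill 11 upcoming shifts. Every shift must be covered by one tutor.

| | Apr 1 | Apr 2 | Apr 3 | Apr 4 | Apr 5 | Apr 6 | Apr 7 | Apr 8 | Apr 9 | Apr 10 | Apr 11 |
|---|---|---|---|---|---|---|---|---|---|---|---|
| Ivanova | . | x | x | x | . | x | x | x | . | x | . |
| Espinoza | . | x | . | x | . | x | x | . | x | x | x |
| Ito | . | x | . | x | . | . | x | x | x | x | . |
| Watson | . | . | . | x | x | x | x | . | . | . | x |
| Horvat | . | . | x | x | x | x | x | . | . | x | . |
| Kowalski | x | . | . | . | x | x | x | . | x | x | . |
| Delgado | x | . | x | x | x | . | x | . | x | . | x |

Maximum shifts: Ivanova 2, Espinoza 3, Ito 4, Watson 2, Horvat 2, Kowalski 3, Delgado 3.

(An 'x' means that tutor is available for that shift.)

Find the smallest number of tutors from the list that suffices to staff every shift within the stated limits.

11 slots to fill and no one can take more than 4, so at least ⌈11/4⌉ = 3 tutors are needed.
Any 3 tutors together have capacity at most 4+3+3 = 10 < 11 slots, so 3 can never suffice.
Ivanova, Espinoza, Ito, and Kowalski alone can cover everything: Apr 1→Kowalski, Apr 2→Espinoza, Apr 3→Ivanova, Apr 4→Espinoza, Apr 5→Kowalski, Apr 6→Kowalski, Apr 7→Ito, Apr 8→Ivanova, Apr 9→Ito, Apr 10→Ito, Apr 11→Espinoza.

4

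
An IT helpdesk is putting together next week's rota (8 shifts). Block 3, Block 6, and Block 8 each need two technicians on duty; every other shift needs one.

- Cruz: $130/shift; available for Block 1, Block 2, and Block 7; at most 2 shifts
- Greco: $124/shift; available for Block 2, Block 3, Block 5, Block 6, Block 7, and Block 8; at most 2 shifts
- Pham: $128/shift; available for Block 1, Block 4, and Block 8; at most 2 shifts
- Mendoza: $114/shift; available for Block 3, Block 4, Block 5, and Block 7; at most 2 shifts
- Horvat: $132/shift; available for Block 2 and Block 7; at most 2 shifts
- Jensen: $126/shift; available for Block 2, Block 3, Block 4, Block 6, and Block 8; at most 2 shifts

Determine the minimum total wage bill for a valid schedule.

$1376

Block 6 can only be covered by Greco and Jensen, so that assignment is forced.
Picking the cheapest available technician for each shift independently would cost $1332, but that ignores the shift limits.
An optimal schedule: Block 1→Cruz, Block 2→Cruz, Block 3→Greco+Mendoza, Block 4→Pham, Block 5→Mendoza, Block 6→Greco+Jensen, Block 7→Horvat, Block 8→Pham+Jensen.
Total: 130 + 130 + 124 + 114 + 128 + 114 + 124 + 126 + 132 + 128 + 126 = $1376.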